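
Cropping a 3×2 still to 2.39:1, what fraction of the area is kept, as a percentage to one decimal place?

2.39:1 is wider than 3×2, so the crop keeps the full width and trims the height.
Area ratio = (1.500)/(2.390) = 62.76% retained.

62.8%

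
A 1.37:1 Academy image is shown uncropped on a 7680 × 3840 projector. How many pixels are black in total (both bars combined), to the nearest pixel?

9289728 pixels

1.37:1 Academy is narrower than Univisium 2:1, so it spans the full height.
The image is 3840 × 1.370 ≈ 5260.8000 px wide.
7680 − 5260.8000 = 2419.2000 px of bars.
Bar area = 2419.2000 × 3840 ≈ 9289728 px.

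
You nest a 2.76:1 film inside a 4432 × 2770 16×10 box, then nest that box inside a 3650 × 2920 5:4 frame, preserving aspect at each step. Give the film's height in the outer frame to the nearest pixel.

First fit — 2.76:1 into 4432×2770 spans the width: 4432.00 × 1605.80.
Second fit — the 16×10 canvas into 3650×2920 spans the width: 3650.00 × 2281.25 (×0.8236 from 4432×2770).
So the film's height is 1605.80 × 0.8236 ≈ 1322.46.

1322 px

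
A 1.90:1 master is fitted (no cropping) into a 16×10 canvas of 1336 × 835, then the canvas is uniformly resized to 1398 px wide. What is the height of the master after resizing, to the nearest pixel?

Fitted into 1336×835, the master spans the width; its height is 1336 / 1.900 ≈ 703.16 px.
Resizing to 1398 px wide multiplies everything by 1.0464: 703.16 → 735.79 px.

736 px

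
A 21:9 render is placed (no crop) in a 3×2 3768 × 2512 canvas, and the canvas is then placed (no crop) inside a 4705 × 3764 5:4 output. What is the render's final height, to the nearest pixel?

2016 px

First fit — 21:9 into 3768×2512 spans the width: 3768.00 × 1614.86.
3×2 in 4705×3764: fills the width, so the intermediate becomes 4705.00 × 3136.67 — a scale of ×1.2487.
Applying the same ×1.2487: 1614.86 → 2016.43.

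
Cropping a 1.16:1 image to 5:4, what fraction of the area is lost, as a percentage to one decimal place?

7.2%

The width stays; only height is cut (since 5:4 is wider than 1.16:1).
Fraction kept = (1.160)/(1.250) ≈ 92.80%, so 7.20% is lost.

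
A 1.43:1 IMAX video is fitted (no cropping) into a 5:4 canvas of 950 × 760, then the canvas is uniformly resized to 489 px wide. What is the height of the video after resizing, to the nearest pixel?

Fitted into 950×760, the video spans the width; its height is 950 / 1.430 ≈ 664.34 px.
The frame scales by 489/950 = 0.5147; 664.34 × 0.5147 ≈ 341.96 px.

342 px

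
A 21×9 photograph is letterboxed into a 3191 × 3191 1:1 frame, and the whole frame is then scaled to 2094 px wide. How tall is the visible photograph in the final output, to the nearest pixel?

At 3191×3191 the photograph is width-limited, so height = 3191 × 9/21 ≈ 1367.57 px.
Resizing to 2094 px wide multiplies everything by 0.6562: 1367.57 → 897.43 px.

897 px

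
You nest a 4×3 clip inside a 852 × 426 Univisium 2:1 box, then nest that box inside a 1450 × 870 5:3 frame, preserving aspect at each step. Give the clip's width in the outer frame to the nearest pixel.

4×3 in 852×426: fills the height, so the clip is 568.00 × 426.00.
Univisium 2:1 in 1450×870: fills the width, so the intermediate becomes 1450.00 × 725.00 — a scale of ×1.7019.
Applying the same ×1.7019: 568.00 → 966.67.

967 px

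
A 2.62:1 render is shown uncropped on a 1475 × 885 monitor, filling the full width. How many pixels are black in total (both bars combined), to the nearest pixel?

That makes the image 562.9771 px tall (1475 / 2.620).
Black = 885 − 562.9771 = 322.0229 px.
Bar area = 322.0229 × 1475 ≈ 474984 px.

474984 pixels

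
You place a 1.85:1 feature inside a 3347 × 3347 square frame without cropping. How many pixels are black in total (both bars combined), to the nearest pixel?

1.85:1 (1.850) > square (1.000), so the feature fills the width.
That makes the image 1809.1892 px tall (3347 / 1.850).
Leftover height: 3347 − 1809.1892 = 1537.8108 px.
Bar area = 1537.8108 × 3347 ≈ 5147053 px.

5147053 pixels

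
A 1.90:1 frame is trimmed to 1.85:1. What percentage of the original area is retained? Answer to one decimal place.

97.4%

1.85:1 is narrower than 1.90:1, so the crop keeps the full height and trims the width.
Area ratio = (1.850)/(1.900) = 97.37% retained.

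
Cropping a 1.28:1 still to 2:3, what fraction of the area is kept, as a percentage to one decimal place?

2:3 is narrower than 1.28:1, so the crop keeps the full height and trims the width.
Fraction kept = (0.667)/(1.280) ≈ 52.08%.

52.1%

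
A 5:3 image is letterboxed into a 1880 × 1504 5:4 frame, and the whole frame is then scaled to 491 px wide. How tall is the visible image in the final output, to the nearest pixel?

Fitted into 1880×1504, the image spans the width; its height is 1880 × 3/5 ≈ 1128.00 px.
Resizing to 491 px wide multiplies everything by 0.2612: 1128.00 → 294.60 px.

295 px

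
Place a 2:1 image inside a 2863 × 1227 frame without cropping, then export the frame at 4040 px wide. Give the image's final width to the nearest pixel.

At 2863×1227 the image is height-limited, so width = 1227 × 2/1 ≈ 2454.00 px.
Scaling 2863 → 4040 is ×1.4111, so the width becomes 2454.00 × 1.4111 ≈ 3462.86 px.

3463 px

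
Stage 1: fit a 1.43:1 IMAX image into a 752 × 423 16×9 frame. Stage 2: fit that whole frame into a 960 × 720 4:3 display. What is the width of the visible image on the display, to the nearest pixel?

1.43:1 IMAX in 752×423: fills the height, so the image is 604.89 × 423.00.
Second fit — the 16×9 canvas into 960×720 spans the width: 960.00 × 540.00 (×1.2766 from 752×423).
So the image's width is 604.89 × 1.2766 ≈ 772.20.

772 px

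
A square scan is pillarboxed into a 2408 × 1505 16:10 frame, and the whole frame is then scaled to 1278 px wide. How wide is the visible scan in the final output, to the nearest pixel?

799 px

At 2408×1505 the scan is height-limited, so width = 1505 × 1/1 ≈ 1505.00 px.
Scaling 2408 → 1278 is ×0.5307, so the width becomes 1505.00 × 0.5307 ≈ 798.75 px.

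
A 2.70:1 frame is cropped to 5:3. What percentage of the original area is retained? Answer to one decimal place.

61.7%

Going from 2.70:1 to 5:3 means cutting width while keeping height.
Area ratio = (1.667)/(2.700) = 61.73% retained.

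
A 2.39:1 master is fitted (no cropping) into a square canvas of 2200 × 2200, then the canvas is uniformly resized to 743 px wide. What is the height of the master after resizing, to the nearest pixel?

311 px

At 2200×2200 the master is width-limited, so height = 2200 / 2.390 ≈ 920.50 px.
The frame scales by 743/2200 = 0.3377; 920.50 × 0.3377 ≈ 310.88 px.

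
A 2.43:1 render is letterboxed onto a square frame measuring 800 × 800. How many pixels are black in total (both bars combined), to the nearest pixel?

376626 pixels

2.43:1 is wider than square, so it spans the full width.
That makes the image 329.2181 px tall (800 / 2.430).
Black = 800 − 329.2181 = 470.7819 px.
Across the 800-px span: 470.7819 × 800 ≈ 376626 px.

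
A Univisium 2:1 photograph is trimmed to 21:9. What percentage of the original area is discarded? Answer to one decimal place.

Going from Univisium 2:1 to 21:9 means cutting height while keeping width.
Fraction kept = (2.000)/(2.333) ≈ 85.71%, so 14.29% is lost.

14.3%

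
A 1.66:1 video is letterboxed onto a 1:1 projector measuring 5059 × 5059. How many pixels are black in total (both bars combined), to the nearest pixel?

10175721 pixels

Since 1.660 > 1.000, the video is width-limited.
Content height = 5059 / 1.660 ≈ 3047.5904 px.
Leftover height: 5059 − 3047.5904 = 2011.4096 px.
That's 2011.4096 × 5059 ≈ 10175721 black pixels.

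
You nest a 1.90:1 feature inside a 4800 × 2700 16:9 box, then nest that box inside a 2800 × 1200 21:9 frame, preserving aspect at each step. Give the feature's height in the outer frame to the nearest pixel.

1123 px

First fit — 1.90:1 into 4800×2700 spans the width: 4800.00 × 2526.32.
Second fit — the 16:9 canvas into 2800×1200 spans the height: 2133.33 × 1200.00 (×0.4444 from 4800×2700).
Applying the same ×0.4444: 2526.32 → 1122.81.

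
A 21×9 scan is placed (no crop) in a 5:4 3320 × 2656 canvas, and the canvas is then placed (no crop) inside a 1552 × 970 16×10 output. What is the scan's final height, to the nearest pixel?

Inside the 3320×2656 canvas the scan is width-limited at 3320.00 × 1422.86.
The 5:4 canvas is height-limited in 1552×970, giving 1212.50 × 970.00; scale factor 0.3652.
Applying the same ×0.3652: 1422.86 → 519.64.

520 px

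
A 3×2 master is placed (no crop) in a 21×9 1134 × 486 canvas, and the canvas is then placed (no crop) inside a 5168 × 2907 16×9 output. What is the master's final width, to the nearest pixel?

Inside the 1134×486 canvas the master is height-limited at 729.00 × 486.00.
Second fit — the 21×9 canvas into 5168×2907 spans the width: 5168.00 × 2214.86 (×4.5573 from 1134×486).
The master scales with it: width 729.00 × 4.5573 ≈ 3322.29.

3322 px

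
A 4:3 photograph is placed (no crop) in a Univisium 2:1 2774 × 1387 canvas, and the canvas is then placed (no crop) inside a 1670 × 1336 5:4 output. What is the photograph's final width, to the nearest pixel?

First fit — 4:3 into 2774×1387 spans the height: 1849.33 × 1387.00.
The Univisium 2:1 canvas is width-limited in 1670×1336, giving 1670.00 × 835.00; scale factor 0.6020.
Applying the same ×0.6020: 1849.33 → 1113.33.

1113 px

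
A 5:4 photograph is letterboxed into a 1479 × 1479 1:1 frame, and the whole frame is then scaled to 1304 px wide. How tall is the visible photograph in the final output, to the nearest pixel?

At 1479×1479 the photograph is width-limited, so height = 1479 × 4/5 ≈ 1183.20 px.
Scaling 1479 → 1304 is ×0.8817, so the height becomes 1183.20 × 0.8817 ≈ 1043.20 px.

1043 px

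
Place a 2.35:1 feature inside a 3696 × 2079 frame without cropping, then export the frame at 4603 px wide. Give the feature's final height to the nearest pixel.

Fitted into 3696×2079, the feature spans the width; its height is 3696 / 2.350 ≈ 1572.77 px.
Scaling 3696 → 4603 is ×1.2454, so the height becomes 1572.77 × 1.2454 ≈ 1958.72 px.

1959 px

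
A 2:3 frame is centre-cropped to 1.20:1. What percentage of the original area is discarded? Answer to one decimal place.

44.4%

The width stays; only height is cut (since 1.20:1 is wider than 2:3).
(0.667)/(1.200) ≈ 0.556 of the area survives, leaving 44.44% discarded.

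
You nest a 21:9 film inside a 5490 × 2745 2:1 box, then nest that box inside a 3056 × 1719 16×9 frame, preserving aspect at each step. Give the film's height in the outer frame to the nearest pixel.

1310 px

Inside the 5490×2745 canvas the film is width-limited at 5490.00 × 2352.86.
Second fit — the 2:1 canvas into 3056×1719 spans the width: 3056.00 × 1528.00 (×0.5566 from 5490×2745).
The film scales with it: height 2352.86 × 0.5566 ≈ 1309.71.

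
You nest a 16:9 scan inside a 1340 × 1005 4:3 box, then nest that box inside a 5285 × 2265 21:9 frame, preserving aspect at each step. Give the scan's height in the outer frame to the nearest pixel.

Inside the 1340×1005 canvas the scan is width-limited at 1340.00 × 753.75.
The 4:3 canvas is height-limited in 5285×2265, giving 3020.00 × 2265.00; scale factor 2.2537.
The scan scales with it: height 753.75 × 2.2537 ≈ 1698.75.

1699 px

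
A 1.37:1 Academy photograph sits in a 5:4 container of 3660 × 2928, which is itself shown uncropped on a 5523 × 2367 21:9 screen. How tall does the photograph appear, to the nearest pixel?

First fit — 1.37:1 Academy into 3660×2928 spans the width: 3660.00 × 2671.53.
Second fit — the 5:4 canvas into 5523×2367 spans the height: 2958.75 × 2367.00 (×0.8084 from 3660×2928).
So the photograph's height is 2671.53 × 0.8084 ≈ 2159.67.

2160 px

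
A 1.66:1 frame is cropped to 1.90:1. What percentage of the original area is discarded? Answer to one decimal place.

The width stays; only height is cut (since 1.90:1 is wider than 1.66:1).
Area ratio = (1.660)/(1.900) = 87.37%; the remaining 12.63% is cropped out.

12.6%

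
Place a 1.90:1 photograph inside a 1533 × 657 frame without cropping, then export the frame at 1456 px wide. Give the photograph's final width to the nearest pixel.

1186 px

At 1533×657 the photograph is height-limited, so width = 657 × 1.900 ≈ 1248.30 px.
The frame scales by 1456/1533 = 0.9498; 1248.30 × 0.9498 ≈ 1185.60 px.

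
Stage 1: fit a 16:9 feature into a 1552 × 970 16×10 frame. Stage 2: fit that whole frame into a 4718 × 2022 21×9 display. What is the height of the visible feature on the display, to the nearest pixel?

16:9 in 1552×970: fills the width, so the feature is 1552.00 × 873.00.
Second fit — the 16×10 canvas into 4718×2022 spans the height: 3235.20 × 2022.00 (×2.0845 from 1552×970).
Applying the same ×2.0845: 873.00 → 1819.80.

1820 px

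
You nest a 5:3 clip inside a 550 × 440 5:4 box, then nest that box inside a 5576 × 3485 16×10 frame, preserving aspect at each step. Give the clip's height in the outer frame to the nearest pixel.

Inside the 550×440 canvas the clip is width-limited at 550.00 × 330.00.
5:4 in 5576×3485: fills the height, so the intermediate becomes 4356.25 × 3485.00 — a scale of ×7.9205.
Applying the same ×7.9205: 330.00 → 2613.75.

2614 px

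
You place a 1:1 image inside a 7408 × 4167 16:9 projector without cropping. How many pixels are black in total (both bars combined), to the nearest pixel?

1:1 is narrower than 16:9, so it spans the full height.
The image is 4167 × 1/1 ≈ 4167.0000 px wide.
7408 − 4167.0000 = 3241.0000 px of bars.
Across the 4167-px span: 3241.0000 × 4167 ≈ 13505247 px.

13505247 pixels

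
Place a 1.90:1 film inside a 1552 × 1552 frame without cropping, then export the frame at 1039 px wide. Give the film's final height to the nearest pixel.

At 1552×1552 the film is width-limited, so height = 1552 / 1.900 ≈ 816.84 px.
The frame scales by 1039/1552 = 0.6695; 816.84 × 0.6695 ≈ 546.84 px.

547 px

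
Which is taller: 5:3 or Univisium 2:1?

5:3

5:3 = 1.667 and Univisium 2:1 = 2; 2 > 1.667. The smaller width-to-height ratio is the taller frame.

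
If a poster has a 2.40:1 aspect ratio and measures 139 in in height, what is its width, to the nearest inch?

Width = 139 × 2.400 = 333.60.

334 in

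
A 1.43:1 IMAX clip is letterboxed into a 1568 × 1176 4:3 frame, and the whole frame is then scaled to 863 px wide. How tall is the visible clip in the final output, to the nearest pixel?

603 px

Fitted into 1568×1176, the clip spans the width; its height is 1568 / 1.430 ≈ 1096.50 px.
Scaling 1568 → 863 is ×0.5504, so the height becomes 1096.50 × 0.5504 ≈ 603.50 px.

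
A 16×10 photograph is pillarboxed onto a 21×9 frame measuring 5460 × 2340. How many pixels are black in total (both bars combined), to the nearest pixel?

4015440 pixels

16×10 (1.600) < 21×9 (2.333), so the photograph fills the height.
Content width = 2340 × 16/10 ≈ 3744.0000 px.
5460 − 3744.0000 = 1716.0000 px of bars.
Across the 2340-px span: 1716.0000 × 2340 ≈ 4015440 px.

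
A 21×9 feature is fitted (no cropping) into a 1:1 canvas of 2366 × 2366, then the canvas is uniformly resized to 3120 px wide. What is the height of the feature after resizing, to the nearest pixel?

1337 px

Fitted into 2366×2366, the feature spans the width; its height is 2366 × 9/21 ≈ 1014.00 px.
Scaling 2366 → 3120 is ×1.3187, so the height becomes 1014.00 × 1.3187 ≈ 1337.14 px.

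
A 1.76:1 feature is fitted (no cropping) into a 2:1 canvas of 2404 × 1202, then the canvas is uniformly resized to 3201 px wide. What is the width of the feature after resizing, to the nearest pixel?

At 2404×1202 the feature is height-limited, so width = 1202 × 1.760 ≈ 2115.52 px.
The frame scales by 3201/2404 = 1.3315; 2115.52 × 1.3315 ≈ 2816.88 px.

2817 px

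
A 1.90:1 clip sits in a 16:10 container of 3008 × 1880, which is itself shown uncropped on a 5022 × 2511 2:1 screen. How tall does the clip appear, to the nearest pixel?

First fit — 1.90:1 into 3008×1880 spans the width: 3008.00 × 1583.16.
The 16:10 canvas is height-limited in 5022×2511, giving 4017.60 × 2511.00; scale factor 1.3356.
Applying the same ×1.3356: 1583.16 → 2114.53.

2115 px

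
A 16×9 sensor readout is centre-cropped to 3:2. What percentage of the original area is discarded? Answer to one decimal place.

3:2 is narrower than 16×9, so the crop keeps the full height and trims the width.
Fraction kept = (1.500)/(1.778) ≈ 84.38%, so 15.62% is lost.

15.6%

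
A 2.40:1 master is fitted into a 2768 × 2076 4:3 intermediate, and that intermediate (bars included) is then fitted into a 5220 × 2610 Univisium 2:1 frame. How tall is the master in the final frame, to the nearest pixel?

1450 px

Inside the 2768×2076 canvas the master is width-limited at 2768.00 × 1153.33.
The 4:3 canvas is height-limited in 5220×2610, giving 3480.00 × 2610.00; scale factor 1.2572.
Applying the same ×1.2572: 1153.33 → 1450.00.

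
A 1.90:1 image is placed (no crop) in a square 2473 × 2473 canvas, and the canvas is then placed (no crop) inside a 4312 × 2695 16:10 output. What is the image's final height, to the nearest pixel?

First fit — 1.90:1 into 2473×2473 spans the width: 2473.00 × 1301.58.
The square canvas is height-limited in 4312×2695, giving 2695.00 × 2695.00; scale factor 1.0898.
Applying the same ×1.0898: 1301.58 → 1418.42.

1418 px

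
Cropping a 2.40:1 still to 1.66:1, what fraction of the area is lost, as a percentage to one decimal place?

1.66:1 is narrower than 2.40:1, so the crop keeps the full height and trims the width.
Fraction kept = (1.660)/(2.400) ≈ 69.17%, so 30.83% is lost.

30.8%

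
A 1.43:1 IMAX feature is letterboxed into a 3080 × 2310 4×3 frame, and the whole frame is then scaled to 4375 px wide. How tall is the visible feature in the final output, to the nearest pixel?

At 3080×2310 the feature is width-limited, so height = 3080 / 1.430 ≈ 2153.85 px.
The frame scales by 4375/3080 = 1.4205; 2153.85 × 1.4205 ≈ 3059.44 px.

3059 px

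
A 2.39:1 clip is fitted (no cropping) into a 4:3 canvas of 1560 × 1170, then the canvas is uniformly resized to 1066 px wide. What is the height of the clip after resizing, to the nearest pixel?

Fitted into 1560×1170, the clip spans the width; its height is 1560 / 2.390 ≈ 652.72 px.
Resizing to 1066 px wide multiplies everything by 0.6833: 652.72 → 446.03 px.

446 px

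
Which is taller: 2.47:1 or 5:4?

2.47 and 5:4 = 1.25; 2.47 > 1.25. The smaller width-to-height ratio is the taller frame.

5:4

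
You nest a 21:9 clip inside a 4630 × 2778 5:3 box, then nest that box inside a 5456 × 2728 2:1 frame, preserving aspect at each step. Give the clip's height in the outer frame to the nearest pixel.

1949 px

21:9 in 4630×2778: fills the width, so the clip is 4630.00 × 1984.29.
The 5:3 canvas is height-limited in 5456×2728, giving 4546.67 × 2728.00; scale factor 0.9820.
Applying the same ×0.9820: 1984.29 → 1948.57.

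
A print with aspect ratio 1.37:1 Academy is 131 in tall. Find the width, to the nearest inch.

131 × 1.370 = 179.47.

179 in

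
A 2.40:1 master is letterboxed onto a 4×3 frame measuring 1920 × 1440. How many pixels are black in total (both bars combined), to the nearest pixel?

2.40:1 (2.400) > 4×3 (1.333), so the master fills the width.
Content height = 1920 / 2.400 ≈ 800.0000 px.
1440 − 800.0000 = 640.0000 px of bars.
Bar area = 640.0000 × 1920 ≈ 1228800 px.

1228800 pixels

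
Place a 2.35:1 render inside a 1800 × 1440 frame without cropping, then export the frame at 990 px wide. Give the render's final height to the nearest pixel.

In the 1800×1440 frame the render fills the width: height = 1800 / 2.350 ≈ 765.96 px.
The frame scales by 990/1800 = 0.5500; 765.96 × 0.5500 ≈ 421.28 px.

421 px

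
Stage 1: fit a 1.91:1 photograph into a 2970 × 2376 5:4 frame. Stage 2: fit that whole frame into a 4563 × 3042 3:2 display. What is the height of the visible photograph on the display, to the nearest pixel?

1991 px

Inside the 2970×2376 canvas the photograph is width-limited at 2970.00 × 1554.97.
5:4 in 4563×3042: fills the height, so the intermediate becomes 3802.50 × 3042.00 — a scale of ×1.2803.
The photograph scales with it: height 1554.97 × 1.2803 ≈ 1990.84.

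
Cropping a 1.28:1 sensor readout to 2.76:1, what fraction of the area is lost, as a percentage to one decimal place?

Going from 1.28:1 to 2.76:1 means cutting height while keeping width.
Fraction kept = (1.280)/(2.760) ≈ 46.38%, so 53.62% is lost.

53.6%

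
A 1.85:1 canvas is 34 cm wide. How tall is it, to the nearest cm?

18 cm

34 / 1.850 = 18.38.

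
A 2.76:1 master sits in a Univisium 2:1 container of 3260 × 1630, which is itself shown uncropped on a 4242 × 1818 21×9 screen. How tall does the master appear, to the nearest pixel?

First fit — 2.76:1 into 3260×1630 spans the width: 3260.00 × 1181.16.
Second fit — the Univisium 2:1 canvas into 4242×1818 spans the height: 3636.00 × 1818.00 (×1.1153 from 3260×1630).
So the master's height is 1181.16 × 1.1153 ≈ 1317.39.

1317 px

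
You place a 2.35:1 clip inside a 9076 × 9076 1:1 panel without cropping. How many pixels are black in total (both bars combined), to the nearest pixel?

2.35:1 is wider than 1:1, so it spans the full width.
The clip is 9076 / 2.350 ≈ 3862.1277 px tall.
9076 − 3862.1277 = 5213.8723 px of bars.
Bar area = 5213.8723 × 9076 ≈ 47321105 px.

47321105 pixels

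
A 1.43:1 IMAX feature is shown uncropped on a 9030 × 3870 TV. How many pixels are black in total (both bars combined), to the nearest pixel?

1.43:1 IMAX is narrower than 21×9, so it spans the full height.
That makes the image 5534.1000 px wide (3870 × 1.430).
Black = 9030 − 5534.1000 = 3495.9000 px.
Across the 3870-px span: 3495.9000 × 3870 ≈ 13529133 px.

13529133 pixels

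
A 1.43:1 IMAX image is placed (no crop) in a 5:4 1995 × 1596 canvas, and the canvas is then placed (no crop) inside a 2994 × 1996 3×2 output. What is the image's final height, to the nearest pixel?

1745 px

Inside the 1995×1596 canvas the image is width-limited at 1995.00 × 1395.10.
The 5:4 canvas is height-limited in 2994×1996, giving 2495.00 × 1996.00; scale factor 1.2506.
Applying the same ×1.2506: 1395.10 → 1744.76.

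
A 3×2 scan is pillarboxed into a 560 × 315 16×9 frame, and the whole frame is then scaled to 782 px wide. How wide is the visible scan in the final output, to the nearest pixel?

At 560×315 the scan is height-limited, so width = 315 × 3/2 ≈ 472.50 px.
The frame scales by 782/560 = 1.3964; 472.50 × 1.3964 ≈ 659.81 px.

660 px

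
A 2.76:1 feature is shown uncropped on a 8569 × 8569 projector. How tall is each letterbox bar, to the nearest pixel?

Since 2.760 > 1.000, the feature is width-limited.
The feature is 8569 / 2.760 ≈ 3104.71 px tall.
Black = 8569 − 3104.71 = 5464.29 px, or 2732.14 per bar.

2732 px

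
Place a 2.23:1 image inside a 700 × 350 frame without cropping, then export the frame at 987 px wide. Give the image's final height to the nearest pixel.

443 px

In the 700×350 frame the image fills the width: height = 700 / 2.230 ≈ 313.90 px.
Resizing to 987 px wide multiplies everything by 1.4100: 313.90 → 442.60 px.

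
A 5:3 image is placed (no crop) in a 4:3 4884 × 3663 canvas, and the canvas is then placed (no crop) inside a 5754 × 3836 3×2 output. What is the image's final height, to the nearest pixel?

3069 px

5:3 in 4884×3663: fills the width, so the image is 4884.00 × 2930.40.
Second fit — the 4:3 canvas into 5754×3836 spans the height: 5114.67 × 3836.00 (×1.0472 from 4884×3663).
So the image's height is 2930.40 × 1.0472 ≈ 3068.80.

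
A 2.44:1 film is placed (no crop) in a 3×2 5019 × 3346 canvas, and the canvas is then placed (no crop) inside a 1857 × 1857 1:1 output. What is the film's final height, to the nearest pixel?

761 px

Inside the 5019×3346 canvas the film is width-limited at 5019.00 × 2056.97.
The 3×2 canvas is width-limited in 1857×1857, giving 1857.00 × 1238.00; scale factor 0.3700.
The film scales with it: height 2056.97 × 0.3700 ≈ 761.07.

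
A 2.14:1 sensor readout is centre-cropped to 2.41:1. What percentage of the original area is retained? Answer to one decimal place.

2.41:1 is wider than 2.14:1, so the crop keeps the full width and trims the height.
(2.140)/(2.410) ≈ 0.888 of the area survives.

88.8%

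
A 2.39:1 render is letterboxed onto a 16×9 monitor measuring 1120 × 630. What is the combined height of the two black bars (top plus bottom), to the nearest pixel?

161 px

Since 2.390 > 1.778, the render is width-limited.
The render is 1120 / 2.390 ≈ 468.62 px tall.
Leftover height: 630 − 468.62 = 161.38 px.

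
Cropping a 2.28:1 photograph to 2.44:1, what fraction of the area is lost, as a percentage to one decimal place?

The width stays; only height is cut (since 2.44:1 is wider than 2.28:1).
(2.280)/(2.440) ≈ 0.934 of the area survives, leaving 6.56% discarded.

6.6%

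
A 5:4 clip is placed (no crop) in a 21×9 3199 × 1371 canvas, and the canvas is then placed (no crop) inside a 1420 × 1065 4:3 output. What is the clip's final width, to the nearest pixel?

761 px

First fit — 5:4 into 3199×1371 spans the height: 1713.75 × 1371.00.
21×9 in 1420×1065: fills the width, so the intermediate becomes 1420.00 × 608.57 — a scale of ×0.4439.
Applying the same ×0.4439: 1713.75 → 760.71.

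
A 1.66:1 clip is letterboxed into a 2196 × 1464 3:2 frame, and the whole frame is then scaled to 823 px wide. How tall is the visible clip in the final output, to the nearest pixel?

In the 2196×1464 frame the clip fills the width: height = 2196 / 1.660 ≈ 1322.89 px.
The frame scales by 823/2196 = 0.3748; 1322.89 × 0.3748 ≈ 495.78 px.

496 px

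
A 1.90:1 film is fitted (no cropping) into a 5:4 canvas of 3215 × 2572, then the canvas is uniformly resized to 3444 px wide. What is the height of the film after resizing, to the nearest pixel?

1813 px

At 3215×2572 the film is width-limited, so height = 3215 / 1.900 ≈ 1692.11 px.
The frame scales by 3444/3215 = 1.0712; 1692.11 × 1.0712 ≈ 1812.63 px.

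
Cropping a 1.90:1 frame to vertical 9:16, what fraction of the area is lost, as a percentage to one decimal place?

70.4%

The height stays; only width is cut (since vertical 9:16 is narrower than 1.90:1).
Area ratio = (0.562)/(1.900) = 29.61%; the remaining 70.39% is cropped out.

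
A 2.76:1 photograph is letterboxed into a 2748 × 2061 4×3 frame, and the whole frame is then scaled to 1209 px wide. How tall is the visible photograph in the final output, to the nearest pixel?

At 2748×2061 the photograph is width-limited, so height = 2748 / 2.760 ≈ 995.65 px.
The frame scales by 1209/2748 = 0.4400; 995.65 × 0.4400 ≈ 438.04 px.

438 px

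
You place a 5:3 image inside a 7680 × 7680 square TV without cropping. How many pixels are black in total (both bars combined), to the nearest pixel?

5:3 (1.667) > square (1.000), so the image fills the width.
The image is 7680 × 3/5 ≈ 4608.0000 px tall.
7680 − 4608.0000 = 3072.0000 px of bars.
Bar area = 3072.0000 × 7680 ≈ 23592960 px.

23592960 pixels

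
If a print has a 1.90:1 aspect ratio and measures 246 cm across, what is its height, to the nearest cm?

At 1.90:1, 246 / 1.900 ≈ 129.47.

129 cm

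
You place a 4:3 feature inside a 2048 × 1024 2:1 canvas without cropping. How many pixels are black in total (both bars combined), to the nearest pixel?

Since 1.333 < 2.000, the feature is height-limited.
Content width = 1024 × 4/3 ≈ 1365.3333 px.
2048 − 1365.3333 = 682.6667 px of bars.
Bar area = 682.6667 × 1024 ≈ 699051 px.

699051 pixels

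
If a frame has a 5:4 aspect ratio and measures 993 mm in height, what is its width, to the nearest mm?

At 5:4, 993·5/4 ≈ 1241.25.

1241 mm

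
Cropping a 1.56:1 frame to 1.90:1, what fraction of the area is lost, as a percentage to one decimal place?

1.90:1 is wider than 1.56:1, so the crop keeps the full width and trims the height.
Area ratio = (1.560)/(1.900) = 82.11%; the remaining 17.89% is cropped out.

17.9%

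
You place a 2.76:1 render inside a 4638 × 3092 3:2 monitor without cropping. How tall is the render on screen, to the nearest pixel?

1680 px

Since 2.760 > 1.500, the render is width-limited.
Content height = 4638 / 2.760 ≈ 1680.43 px.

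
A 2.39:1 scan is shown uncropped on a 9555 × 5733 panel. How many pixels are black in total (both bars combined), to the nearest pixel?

2.39:1 (2.390) > 5:3 (1.667), so the scan fills the width.
That makes the image 3997.9079 px tall (9555 / 2.390).
Leftover height: 5733 − 3997.9079 = 1735.0921 px.
That's 1735.0921 × 9555 ≈ 16578805 black pixels.

16578805 pixels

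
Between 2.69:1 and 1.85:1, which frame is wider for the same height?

2.69:1

2.69 and 1.85; 2.69 > 1.85.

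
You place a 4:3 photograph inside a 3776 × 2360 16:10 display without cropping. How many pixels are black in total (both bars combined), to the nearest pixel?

Since 1.333 < 1.600, the photograph is height-limited.
That makes the image 3146.6667 px wide (2360 × 4/3).
Leftover width: 3776 − 3146.6667 = 629.3333 px.
Bar area = 629.3333 × 2360 ≈ 1485227 px.

1485227 pixels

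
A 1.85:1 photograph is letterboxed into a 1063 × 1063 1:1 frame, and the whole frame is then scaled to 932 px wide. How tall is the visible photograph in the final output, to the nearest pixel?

In the 1063×1063 frame the photograph fills the width: height = 1063 / 1.850 ≈ 574.59 px.
Resizing to 932 px wide multiplies everything by 0.8768: 574.59 → 503.78 px.

504 px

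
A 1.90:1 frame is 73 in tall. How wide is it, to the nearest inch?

139 in

73 × 1.900 = 138.70.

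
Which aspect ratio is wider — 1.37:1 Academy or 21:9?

1.37 and 21:9 = 2.333; 2.333 > 1.37.

21:9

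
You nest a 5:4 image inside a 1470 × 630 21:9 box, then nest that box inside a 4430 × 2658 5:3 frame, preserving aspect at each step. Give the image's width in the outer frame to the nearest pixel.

2373 px

First fit — 5:4 into 1470×630 spans the height: 787.50 × 630.00.
21:9 in 4430×2658: fills the width, so the intermediate becomes 4430.00 × 1898.57 — a scale of ×3.0136.
So the image's width is 787.50 × 3.0136 ≈ 2373.21.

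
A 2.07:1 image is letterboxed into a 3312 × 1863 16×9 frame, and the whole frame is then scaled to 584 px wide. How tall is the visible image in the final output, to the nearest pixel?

Fitted into 3312×1863, the image spans the width; its height is 3312 / 2.070 ≈ 1600.00 px.
Resizing to 584 px wide multiplies everything by 0.1763: 1600.00 → 282.13 px.

282 px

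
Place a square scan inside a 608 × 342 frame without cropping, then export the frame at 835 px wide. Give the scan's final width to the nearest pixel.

At 608×342 the scan is height-limited, so width = 342 × 1/1 ≈ 342.00 px.
The frame scales by 835/608 = 1.3734; 342.00 × 1.3734 ≈ 469.69 px.

470 px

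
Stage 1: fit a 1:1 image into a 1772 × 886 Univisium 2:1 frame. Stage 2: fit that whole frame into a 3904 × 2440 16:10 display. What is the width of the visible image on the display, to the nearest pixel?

1952 px

First fit — 1:1 into 1772×886 spans the height: 886.00 × 886.00.
Univisium 2:1 in 3904×2440: fills the width, so the intermediate becomes 3904.00 × 1952.00 — a scale of ×2.2032.
So the image's width is 886.00 × 2.2032 ≈ 1952.00.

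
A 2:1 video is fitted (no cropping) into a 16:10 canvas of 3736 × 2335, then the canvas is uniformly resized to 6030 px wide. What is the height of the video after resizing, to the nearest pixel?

Fitted into 3736×2335, the video spans the width; its height is 3736 × 1/2 ≈ 1868.00 px.
The frame scales by 6030/3736 = 1.6140; 1868.00 × 1.6140 ≈ 3015.00 px.

3015 px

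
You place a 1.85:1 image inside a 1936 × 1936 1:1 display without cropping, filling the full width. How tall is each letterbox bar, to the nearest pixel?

That makes the image 1046.49 px tall (1936 / 1.850).
Black = 1936 − 1046.49 = 889.51 px, or 444.76 per bar.

445 px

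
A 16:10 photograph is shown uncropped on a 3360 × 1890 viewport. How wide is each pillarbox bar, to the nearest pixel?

16:10 (1.600) < 16×9 (1.778), so the photograph fills the height.
Content width = 1890 × 16/10 ≈ 3024.00 px.
Black = 3360 − 3024.00 = 336.00 px, or 168.00 per bar.

168 px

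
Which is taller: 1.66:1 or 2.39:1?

1.66 and 2.39; 2.39 > 1.66. The smaller width-to-height ratio is the taller frame.

1.66:1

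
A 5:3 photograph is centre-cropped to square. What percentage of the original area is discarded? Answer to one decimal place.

40.0%

Going from 5:3 to square means cutting width while keeping height.
(1.000)/(1.667) ≈ 0.600 of the area survives, leaving 40.00% discarded.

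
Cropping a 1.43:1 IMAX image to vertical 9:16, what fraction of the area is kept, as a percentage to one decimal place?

The height stays; only width is cut (since vertical 9:16 is narrower than 1.43:1 IMAX).
Area ratio = (0.562)/(1.430) = 39.34% retained.

39.3%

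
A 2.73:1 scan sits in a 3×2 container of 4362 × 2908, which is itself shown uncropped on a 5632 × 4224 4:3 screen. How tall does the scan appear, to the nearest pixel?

First fit — 2.73:1 into 4362×2908 spans the width: 4362.00 × 1597.80.
The 3×2 canvas is width-limited in 5632×4224, giving 5632.00 × 3754.67; scale factor 1.2912.
Applying the same ×1.2912: 1597.80 → 2063.00.

2063 px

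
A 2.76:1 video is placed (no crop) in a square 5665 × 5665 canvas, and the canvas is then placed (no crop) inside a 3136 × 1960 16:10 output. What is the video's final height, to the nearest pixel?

710 px

2.76:1 in 5665×5665: fills the width, so the video is 5665.00 × 2052.54.
The square canvas is height-limited in 3136×1960, giving 1960.00 × 1960.00; scale factor 0.3460.
Applying the same ×0.3460: 2052.54 → 710.14.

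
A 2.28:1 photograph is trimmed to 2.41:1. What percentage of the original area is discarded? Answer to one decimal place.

5.4%

The width stays; only height is cut (since 2.41:1 is wider than 2.28:1).
(2.280)/(2.410) ≈ 0.946 of the area survives, leaving 5.39% discarded.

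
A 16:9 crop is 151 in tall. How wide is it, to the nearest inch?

268 in

Width = 151 × 16/9 = 268.44.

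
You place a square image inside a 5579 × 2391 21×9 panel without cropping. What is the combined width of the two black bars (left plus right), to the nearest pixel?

square is narrower than 21×9, so it spans the full height.
Content width = 2391 × 1/1 ≈ 2391.00 px.
5579 − 2391.00 = 3188.00 px of bars.

3188 px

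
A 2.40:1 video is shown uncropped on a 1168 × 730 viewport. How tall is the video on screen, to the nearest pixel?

487 px

2.40:1 (2.400) > 16×10 (1.600), so the video fills the width.
That makes the image 486.67 px tall (1168 / 2.400).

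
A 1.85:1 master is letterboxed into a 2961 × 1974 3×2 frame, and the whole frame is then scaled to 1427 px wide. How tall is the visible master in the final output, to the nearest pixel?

In the 2961×1974 frame the master fills the width: height = 2961 / 1.850 ≈ 1600.54 px.
The frame scales by 1427/2961 = 0.4819; 1600.54 × 0.4819 ≈ 771.35 px.

771 px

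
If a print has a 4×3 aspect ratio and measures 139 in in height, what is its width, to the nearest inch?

185 in

Width = 139 × 4/3 = 185.33.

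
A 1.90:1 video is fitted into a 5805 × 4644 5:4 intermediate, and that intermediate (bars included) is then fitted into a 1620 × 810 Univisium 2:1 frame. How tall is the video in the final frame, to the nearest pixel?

First fit — 1.90:1 into 5805×4644 spans the width: 5805.00 × 3055.26.
Second fit — the 5:4 canvas into 1620×810 spans the height: 1012.50 × 810.00 (×0.1744 from 5805×4644).
Applying the same ×0.1744: 3055.26 → 532.89.

533 px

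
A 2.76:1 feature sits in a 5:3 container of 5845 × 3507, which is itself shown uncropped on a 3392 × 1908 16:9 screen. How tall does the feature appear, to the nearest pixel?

1152 px

First fit — 2.76:1 into 5845×3507 spans the width: 5845.00 × 2117.75.
The 5:3 canvas is height-limited in 3392×1908, giving 3180.00 × 1908.00; scale factor 0.5441.
The feature scales with it: height 2117.75 × 0.5441 ≈ 1152.17.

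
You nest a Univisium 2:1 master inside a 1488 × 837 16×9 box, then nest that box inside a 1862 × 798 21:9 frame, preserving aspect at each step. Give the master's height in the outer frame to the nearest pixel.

Univisium 2:1 in 1488×837: fills the width, so the master is 1488.00 × 744.00.
The 16×9 canvas is height-limited in 1862×798, giving 1418.67 × 798.00; scale factor 0.9534.
So the master's height is 744.00 × 0.9534 ≈ 709.33.

709 px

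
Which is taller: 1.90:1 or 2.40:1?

1.90:1

1.9 and 2.4; 2.4 > 1.9. The smaller width-to-height ratio is the taller frame.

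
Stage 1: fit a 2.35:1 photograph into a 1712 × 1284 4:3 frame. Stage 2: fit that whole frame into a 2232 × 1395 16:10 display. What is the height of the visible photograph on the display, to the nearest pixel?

791 px

Inside the 1712×1284 canvas the photograph is width-limited at 1712.00 × 728.51.
Second fit — the 4:3 canvas into 2232×1395 spans the height: 1860.00 × 1395.00 (×1.0864 from 1712×1284).
Applying the same ×1.0864: 728.51 → 791.49.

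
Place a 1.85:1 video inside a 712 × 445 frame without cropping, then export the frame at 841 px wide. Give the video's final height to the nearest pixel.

455 px

At 712×445 the video is width-limited, so height = 712 / 1.850 ≈ 384.86 px.
Resizing to 841 px wide multiplies everything by 1.1812: 384.86 → 454.59 px.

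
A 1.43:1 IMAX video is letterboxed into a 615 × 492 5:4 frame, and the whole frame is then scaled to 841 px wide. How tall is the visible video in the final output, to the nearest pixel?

588 px

In the 615×492 frame the video fills the width: height = 615 / 1.430 ≈ 430.07 px.
Scaling 615 → 841 is ×1.3675, so the height becomes 430.07 × 1.3675 ≈ 588.11 px.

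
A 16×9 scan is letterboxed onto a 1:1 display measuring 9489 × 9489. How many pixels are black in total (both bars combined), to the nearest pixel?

16×9 (1.778) > 1:1 (1.000), so the scan fills the width.
Content height = 9489 × 9/16 ≈ 5337.5625 px.
9489 − 5337.5625 = 4151.4375 px of bars.
Across the 9489-px span: 4151.4375 × 9489 ≈ 39392990 px.

39392990 pixels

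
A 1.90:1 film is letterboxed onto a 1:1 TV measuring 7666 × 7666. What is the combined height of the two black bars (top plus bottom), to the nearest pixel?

3631 px

Since 1.900 > 1.000, the film is width-limited.
Content height = 7666 / 1.900 ≈ 4034.74 px.
Leftover height: 7666 − 4034.74 = 3631.26 px.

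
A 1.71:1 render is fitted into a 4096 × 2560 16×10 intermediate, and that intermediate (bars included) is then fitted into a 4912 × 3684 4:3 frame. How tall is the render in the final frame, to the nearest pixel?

2873 px

1.71:1 in 4096×2560: fills the width, so the render is 4096.00 × 2395.32.
16×10 in 4912×3684: fills the width, so the intermediate becomes 4912.00 × 3070.00 — a scale of ×1.1992.
So the render's height is 2395.32 × 1.1992 ≈ 2872.51.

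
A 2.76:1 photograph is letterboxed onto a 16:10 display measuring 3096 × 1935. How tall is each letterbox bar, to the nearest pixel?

Since 2.760 > 1.600, the photograph is width-limited.
That makes the image 1121.74 px tall (3096 / 2.760).
Black = 1935 − 1121.74 = 813.26 px, or 406.63 per bar.

407 px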